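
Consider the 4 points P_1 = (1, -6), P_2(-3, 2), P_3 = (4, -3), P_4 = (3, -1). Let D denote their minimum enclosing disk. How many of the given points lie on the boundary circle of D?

The minimum enclosing circle of a finite set is fixed by two of the points (as a diameter) or three (as a circumcircle).
The minimum enclosing circle is determined by three boundary points: P_1, P_2, P_3.
Their circumcentre is (-1/3, -5/3) with r² = 185/9.
The farthest remaining point P_4 is at distance² 104/9 ≤ 185/9.
The points at distance exactly r from the centre are P_1, P_2, P_3 — 3 points.

3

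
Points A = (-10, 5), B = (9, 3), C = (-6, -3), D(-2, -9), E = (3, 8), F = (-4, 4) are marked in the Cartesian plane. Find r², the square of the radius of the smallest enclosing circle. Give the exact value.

The minimum enclosing circle of a finite set is fixed by two of the points (as a diameter) or three (as a circumcircle).
The minimum enclosing circle is determined by three boundary points: A, B, D.
Their circumcentre is (-0.82, 0.96) with r² = 100.594.
The farthest remaining point E is at distance² 64.154 ≤ 100.594.

100.594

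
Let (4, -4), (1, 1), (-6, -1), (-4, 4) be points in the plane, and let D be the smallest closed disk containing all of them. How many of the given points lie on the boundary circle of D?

3

The minimum enclosing circle of a finite set is fixed by two of the points (as a diameter) or three (as a circumcircle).
The minimum enclosing circle is determined by three boundary points: (4, -4), (-6, -1), (-4, 4).
Their circumcentre is (-5/14, -5/14) with r² = 3161/98.
The farthest remaining point (1, 1) is at distance² 361/98 ≤ 3161/98.
The points at distance exactly r from the centre are (4, -4), (-6, -1), (-4, 4) — 3 points.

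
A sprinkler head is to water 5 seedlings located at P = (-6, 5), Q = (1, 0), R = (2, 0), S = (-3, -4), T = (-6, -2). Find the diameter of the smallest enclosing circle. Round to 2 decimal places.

10.05

The minimum enclosing circle of a finite set is fixed by two of the points (as a diameter) or three (as a circumcircle).
The minimum enclosing circle is determined by three boundary points: P, R, S.
Their circumcentre is (-111/38, 39/38) with r² = 18245/722.
The farthest remaining point T is at distance² 13457/722 ≤ 18245/722.
Diameter = 2r = 2√(18245/722) ≈ 10.05.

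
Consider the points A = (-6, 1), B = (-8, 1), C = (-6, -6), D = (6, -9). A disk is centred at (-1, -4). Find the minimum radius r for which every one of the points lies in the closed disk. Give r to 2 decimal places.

8.60

The required radius is the distance from (-1, -4) to the farthest point.
Squared distances: 50, 74, 29, 74.
Maximum is 74, attained at B.
r = √74 ≈ 8.60.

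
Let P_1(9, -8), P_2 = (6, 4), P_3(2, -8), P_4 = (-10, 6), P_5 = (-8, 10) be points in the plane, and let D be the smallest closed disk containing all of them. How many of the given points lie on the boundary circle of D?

2

A smallest enclosing disk is always determined by at most three of the input points on its boundary.
The farthest pair is P_1–P_5 with squared distance 613. The circle on this segment as diameter has centre (0.5, 1) and r² = 613/4 = 153.25.
Check P_2: distance² to centre = 39.25 ≤ 153.25, so it lies inside.
All remaining points lie in this disk, and no smaller disk contains both endpoints, so this is the minimum enclosing circle.
The points at distance exactly r from the centre are P_1, P_5 — 2 points.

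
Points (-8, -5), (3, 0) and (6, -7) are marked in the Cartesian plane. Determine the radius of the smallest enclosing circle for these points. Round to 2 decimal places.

7.07

Call the three points A, B, C in the order given.
Side lengths²: AB² = 146, AC² = 200, BC² = 58.
Since AC² = 200 < 146 + 58 = 204, the triangle is acute, so the smallest enclosing circle is the circumcircle.
Circumcentre = (-45/46, -269/46), r² = 52925/1058.
r = √(52925/1058) ≈ 7.07.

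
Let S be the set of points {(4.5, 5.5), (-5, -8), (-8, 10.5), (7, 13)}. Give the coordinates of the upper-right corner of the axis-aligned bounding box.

x-range [-8, 7], y-range [-8, 13].
The upper-right corner is (7, 13).

(7, 13)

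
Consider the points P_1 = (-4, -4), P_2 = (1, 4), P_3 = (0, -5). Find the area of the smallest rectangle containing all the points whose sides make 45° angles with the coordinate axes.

In coordinates u = x + y, v = x − y the rectangle is axis-aligned; the map (x,y)→(u,v) scales areas by 2.
u-values: -8, 5, -5; range = 5 − (-8) = 13.
v-values: 0, -3, 5; range = 5 − (-3) = 8.
Area = (13 × 8) / 2 = 52.

52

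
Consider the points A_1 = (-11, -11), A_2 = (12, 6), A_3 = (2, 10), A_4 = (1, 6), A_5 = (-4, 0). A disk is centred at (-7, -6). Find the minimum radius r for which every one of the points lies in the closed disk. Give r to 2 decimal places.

The required radius is the distance from (-7, -6) to the farthest point.
Squared distances: 41, 505, 337, 208, 45.
Maximum is 505, attained at A_2.
r = √505 ≈ 22.47.

22.47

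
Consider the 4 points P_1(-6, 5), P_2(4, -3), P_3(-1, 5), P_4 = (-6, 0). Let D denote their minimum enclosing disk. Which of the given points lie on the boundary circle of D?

P_1, P_2

By Welzl's lemma the MEC is supported by two points (diametrically opposite) or three points (on a circumcircle).
The farthest pair is P_1–P_2 with squared distance 164. The circle on this segment as diameter has centre (-1, 1) and r² = 164/4 = 41.
Check P_3: distance² to centre = 16 ≤ 41, so it lies inside.
All remaining points lie in this disk, and no smaller disk contains both endpoints, so this is the minimum enclosing circle.
The points at distance exactly r from the centre are P_1, P_2 — 2 points.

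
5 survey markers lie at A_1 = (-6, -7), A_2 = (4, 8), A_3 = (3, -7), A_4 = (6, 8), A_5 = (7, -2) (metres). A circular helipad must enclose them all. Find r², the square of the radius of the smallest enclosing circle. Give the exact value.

The farthest pair is A_1–A_4 with squared distance 369. The circle on this segment as diameter has centre (0, 0.5) and r² = 369/4 = 92.25.
Check A_2: distance² to centre = 72.25 ≤ 92.25, so it lies inside.
All remaining points lie in this disk, and no smaller disk contains both endpoints, so this is the minimum enclosing circle.

92.25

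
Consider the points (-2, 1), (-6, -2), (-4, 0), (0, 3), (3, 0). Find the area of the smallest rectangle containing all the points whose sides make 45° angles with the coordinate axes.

38.5

In coordinates u = x + y, v = x − y the rectangle is axis-aligned; the map (x,y)→(u,v) scales areas by 2.
u-values: -1, -8, -4, 3, 3; range = 3 − (-8) = 11.
v-values: -3, -4, -4, -3, 3; range = 3 − (-4) = 7.
Area = (11 × 7) / 2 = 38.5.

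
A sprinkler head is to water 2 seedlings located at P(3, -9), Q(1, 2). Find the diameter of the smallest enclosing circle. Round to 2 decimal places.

11.18

The smallest circle enclosing two points has them as diameter endpoints.
Centre = midpoint = (2, -3.5); r² = |PQ|²/4 = 125/4 = 31.25.
Diameter = 2r = 2√(31.25) ≈ 11.18.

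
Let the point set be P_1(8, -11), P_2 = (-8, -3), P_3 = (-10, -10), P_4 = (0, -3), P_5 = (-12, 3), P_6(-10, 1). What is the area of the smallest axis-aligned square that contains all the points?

400

The bounding box has width 20 and height 14.
An axis-aligned square enclosing the set must have side ≥ max(width, height).
So the minimum side is max(20, 14) = 20.
Area = 20² = 400.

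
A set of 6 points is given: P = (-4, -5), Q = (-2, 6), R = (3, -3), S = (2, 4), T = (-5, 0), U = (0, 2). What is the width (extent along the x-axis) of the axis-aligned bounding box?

max x = 3, min x = -5, so width = 8.

8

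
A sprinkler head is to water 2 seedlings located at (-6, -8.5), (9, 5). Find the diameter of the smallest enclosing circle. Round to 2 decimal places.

20.18

The smallest circle enclosing two points has them as diameter endpoints.
Centre = midpoint = (1.5, -1.75); r² = |(-6, -8.5)−(9, 5)|²/4 = 407.25/4 = 101.8125.
Diameter = 2r = 2√(101.8125) ≈ 20.18.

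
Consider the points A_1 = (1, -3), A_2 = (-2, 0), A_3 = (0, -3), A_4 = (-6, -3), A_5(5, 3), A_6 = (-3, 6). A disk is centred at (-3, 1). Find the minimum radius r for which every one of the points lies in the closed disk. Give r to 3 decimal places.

The required radius is the distance from (-3, 1) to the farthest point.
Squared distances: 32, 2, 25, 25, 68, 25.
Maximum is 68, attained at A_5.
r = √68 ≈ 8.246.

8.246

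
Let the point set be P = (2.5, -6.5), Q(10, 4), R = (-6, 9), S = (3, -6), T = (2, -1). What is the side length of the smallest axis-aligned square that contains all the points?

The bounding box has width 16 and height 15.5.
An axis-aligned square enclosing the set must have side ≥ max(width, height).
So the minimum side is max(16, 15.5) = 16.

16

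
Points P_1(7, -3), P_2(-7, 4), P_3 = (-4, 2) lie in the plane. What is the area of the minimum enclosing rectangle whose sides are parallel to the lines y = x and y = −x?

73.5

In coordinates u = x + y, v = x − y the rectangle is axis-aligned; the map (x,y)→(u,v) scales areas by 2.
u-values: 4, -3, -2; range = 4 − (-3) = 7.
v-values: 10, -11, -6; range = 10 − (-11) = 21.
Area = (7 × 21) / 2 = 73.5.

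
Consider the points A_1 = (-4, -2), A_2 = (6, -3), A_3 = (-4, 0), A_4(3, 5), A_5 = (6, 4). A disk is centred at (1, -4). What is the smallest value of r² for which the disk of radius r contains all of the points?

The required radius is the distance from (1, -4) to the farthest point.
Squared distances: 29, 26, 41, 85, 89.
Maximum is 89, attained at A_5.

89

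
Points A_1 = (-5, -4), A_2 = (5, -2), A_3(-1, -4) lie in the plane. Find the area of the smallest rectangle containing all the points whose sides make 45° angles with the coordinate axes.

48

In coordinates u = x + y, v = x − y the rectangle is axis-aligned; the map (x,y)→(u,v) scales areas by 2.
u-values: -9, 3, -5; range = 3 − (-9) = 12.
v-values: -1, 7, 3; range = 7 − (-1) = 8.
Area = (12 × 8) / 2 = 48.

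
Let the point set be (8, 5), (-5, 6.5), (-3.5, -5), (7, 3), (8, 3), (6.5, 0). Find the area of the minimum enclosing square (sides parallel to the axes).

The bounding box has width 13 and height 11.5.
An axis-aligned square enclosing the set must have side ≥ max(width, height).
So the minimum side is max(13, 11.5) = 13.
Area = 13² = 169.

169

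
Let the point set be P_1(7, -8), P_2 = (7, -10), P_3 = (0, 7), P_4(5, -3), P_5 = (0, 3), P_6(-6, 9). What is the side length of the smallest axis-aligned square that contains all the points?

The bounding box has width 13 and height 19.
An axis-aligned square enclosing the set must have side ≥ max(width, height).
So the minimum side is max(13, 19) = 19.

19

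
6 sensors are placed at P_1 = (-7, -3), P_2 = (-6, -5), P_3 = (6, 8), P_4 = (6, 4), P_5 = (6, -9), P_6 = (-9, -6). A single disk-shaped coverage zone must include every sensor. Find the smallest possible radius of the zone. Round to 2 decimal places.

The minimum enclosing circle is determined by three boundary points: P_3, P_5, P_6.
Their circumcentre is (-0.1, -0.5) with r² = 109.46.
The farthest remaining point P_4 is at distance² 57.46 ≤ 109.46.
r = √(109.46) ≈ 10.46.

10.46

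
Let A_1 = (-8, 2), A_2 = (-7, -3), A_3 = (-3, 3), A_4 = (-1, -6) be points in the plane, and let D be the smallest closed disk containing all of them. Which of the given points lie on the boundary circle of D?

A_1, A_4

The minimum enclosing circle of a finite set is fixed by two of the points (as a diameter) or three (as a circumcircle).
The farthest pair is A_1–A_4 with squared distance 113. The circle on this segment as diameter has centre (-4.5, -2) and r² = 113/4 = 28.25.
Check A_2: distance² to centre = 7.25 ≤ 28.25, so it lies inside.
All remaining points lie in this disk, and no smaller disk contains both endpoints, so this is the minimum enclosing circle.
The points at distance exactly r from the centre are A_1, A_4 — 2 points.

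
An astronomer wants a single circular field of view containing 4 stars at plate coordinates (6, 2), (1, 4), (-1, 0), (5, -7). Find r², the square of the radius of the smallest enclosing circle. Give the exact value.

34.25

The minimum enclosing circle of a finite set is fixed by two of the points (as a diameter) or three (as a circumcircle).
The farthest pair is (1, 4)–(5, -7) with squared distance 137. The circle on this segment as diameter has centre (3, -1.5) and r² = 137/4 = 34.25.
Check (6, 2): distance² to centre = 21.25 ≤ 34.25, so it lies inside.
All remaining points lie in this disk, and no smaller disk contains both endpoints, so this is the minimum enclosing circle.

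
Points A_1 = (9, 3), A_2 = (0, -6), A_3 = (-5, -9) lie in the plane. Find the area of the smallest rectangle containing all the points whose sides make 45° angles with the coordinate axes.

In coordinates u = x + y, v = x − y the rectangle is axis-aligned; the map (x,y)→(u,v) scales areas by 2.
u-values: 12, -6, -14; range = 12 − (-14) = 26.
v-values: 6, 6, 4; range = 6 − 4 = 2.
Area = (26 × 2) / 2 = 26.

26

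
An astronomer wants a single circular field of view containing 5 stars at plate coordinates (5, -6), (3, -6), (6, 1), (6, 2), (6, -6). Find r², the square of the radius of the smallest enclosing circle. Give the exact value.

18.25

The farthest pair is (3, -6)–(6, 2) with squared distance 73. The circle on this segment as diameter has centre (4.5, -2) and r² = 73/4 = 18.25.
Check (5, -6): distance² to centre = 16.25 ≤ 18.25, so it lies inside.
All remaining points lie in this disk, and no smaller disk contains both endpoints, so this is the minimum enclosing circle.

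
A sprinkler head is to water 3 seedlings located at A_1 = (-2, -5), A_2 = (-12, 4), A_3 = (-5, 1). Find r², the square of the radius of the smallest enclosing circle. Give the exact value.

45.25

Side lengths²: A_1A_2² = 181, A_1A_3² = 45, A_2A_3² = 58.
Since A_1A_2² = 181 ≥ 58 + 45 = 103, the angle opposite A_1A_2 is not acute, so the smallest enclosing circle has A_1A_2 as diameter.
Centre = midpoint of A_1A_2 = (-7, -0.5), r² = 181/4 = 45.25.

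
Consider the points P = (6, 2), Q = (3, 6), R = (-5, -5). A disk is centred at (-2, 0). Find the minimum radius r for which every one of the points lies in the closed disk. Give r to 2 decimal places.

8.25

The required radius is the distance from (-2, 0) to the farthest point.
Squared distances: 68, 61, 34.
Maximum is 68, attained at P.
r = √68 ≈ 8.25.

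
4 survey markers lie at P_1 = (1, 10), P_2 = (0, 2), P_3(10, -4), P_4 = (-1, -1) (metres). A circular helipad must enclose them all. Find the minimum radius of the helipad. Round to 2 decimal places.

8.32

By Welzl's lemma the MEC is supported by two points (diametrically opposite) or three points (on a circumcircle).
The farthest pair is P_1–P_3 with squared distance 277. The circle on this segment as diameter has centre (5.5, 3) and r² = 277/4 = 69.25.
Check P_2: distance² to centre = 31.25 ≤ 69.25, so it lies inside.
All remaining points lie in this disk, and no smaller disk contains both endpoints, so this is the minimum enclosing circle.
r = √(69.25) ≈ 8.32.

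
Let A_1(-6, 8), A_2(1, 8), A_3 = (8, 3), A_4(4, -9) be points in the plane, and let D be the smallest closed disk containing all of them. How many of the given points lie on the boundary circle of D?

2

The minimum enclosing circle of a finite set is fixed by two of the points (as a diameter) or three (as a circumcircle).
The farthest pair is A_1–A_4 with squared distance 389. The circle on this segment as diameter has centre (-1, -0.5) and r² = 389/4 = 97.25.
Check A_2: distance² to centre = 76.25 ≤ 97.25, so it lies inside.
All remaining points lie in this disk, and no smaller disk contains both endpoints, so this is the minimum enclosing circle.
The points at distance exactly r from the centre are A_1, A_4 — 2 points.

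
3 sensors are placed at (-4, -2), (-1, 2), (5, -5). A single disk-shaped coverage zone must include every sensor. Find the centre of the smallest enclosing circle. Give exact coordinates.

(5/6, -2.5)

Call the three points A, B, C in the order given.
Side lengths²: AB² = 25, AC² = 90, BC² = 85.
Since AC² = 90 < 85 + 25 = 110, the triangle is acute, so the smallest enclosing circle is the circumcircle.
Circumcentre = (5/6, -2.5), r² = 425/18.
Centre = (5/6, -2.5).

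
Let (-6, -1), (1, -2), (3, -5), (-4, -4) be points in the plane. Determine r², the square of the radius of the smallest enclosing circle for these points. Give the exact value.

24.25

A smallest enclosing disk is always determined by at most three of the input points on its boundary.
The farthest pair is (-6, -1)–(3, -5) with squared distance 97. The circle on this segment as diameter has centre (-1.5, -3) and r² = 97/4 = 24.25.
Check (1, -2): distance² to centre = 7.25 ≤ 24.25, so it lies inside.
All remaining points lie in this disk, and no smaller disk contains both endpoints, so this is the minimum enclosing circle.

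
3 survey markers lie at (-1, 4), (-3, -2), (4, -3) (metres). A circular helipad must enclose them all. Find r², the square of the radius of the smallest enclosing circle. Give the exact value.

Call the three points A, B, C in the order given.
Side lengths²: AB² = 40, AC² = 74, BC² = 50.
Since AC² = 74 < 50 + 40 = 90, the triangle is acute, so the smallest enclosing circle is the circumcircle.
Circumcentre = (19/22, 1/22), r² = 4625/242.

4625/242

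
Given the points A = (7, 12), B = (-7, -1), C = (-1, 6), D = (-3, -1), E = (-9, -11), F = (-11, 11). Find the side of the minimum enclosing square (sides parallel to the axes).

The bounding box has width 18 and height 23.
An axis-aligned square enclosing the set must have side ≥ max(width, height).
So the minimum side is max(18, 23) = 23.

23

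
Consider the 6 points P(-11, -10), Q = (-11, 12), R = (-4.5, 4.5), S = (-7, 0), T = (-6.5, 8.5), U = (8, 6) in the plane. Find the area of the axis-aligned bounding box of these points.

x ranges over [-11, 8], width 19.
y ranges over [-10, 12], height 22.
Area = 19 × 22 = 418.

418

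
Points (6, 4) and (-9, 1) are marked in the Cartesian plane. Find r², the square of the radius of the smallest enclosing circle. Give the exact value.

58.5

The smallest circle enclosing two points has them as diameter endpoints.
Centre = midpoint = (-1.5, 2.5); r² = |(6, 4)−(-9, 1)|²/4 = 234/4 = 58.5.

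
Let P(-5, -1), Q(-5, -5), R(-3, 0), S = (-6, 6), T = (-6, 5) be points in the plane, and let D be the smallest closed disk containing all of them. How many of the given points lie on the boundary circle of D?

2

The farthest pair is Q–S with squared distance 122. The circle on this segment as diameter has centre (-5.5, 0.5) and r² = 122/4 = 30.5.
Check P: distance² to centre = 2.5 ≤ 30.5, so it lies inside.
All remaining points lie in this disk, and no smaller disk contains both endpoints, so this is the minimum enclosing circle.
The points at distance exactly r from the centre are Q, S — 2 points.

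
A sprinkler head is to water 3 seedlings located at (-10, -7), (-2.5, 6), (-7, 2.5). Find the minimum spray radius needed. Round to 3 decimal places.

7.504

Call the three points A, B, C in the order given.
Side lengths²: AB² = 225.25, AC² = 99.25, BC² = 32.5.
Since AB² = 225.25 ≥ 99.25 + 32.5 = 131.75, the angle opposite AB is not acute, so the smallest enclosing circle has AB as diameter.
Centre = midpoint of AB = (-6.25, -0.5), r² = 225.25/4 = 56.3125.
r = √(56.3125) ≈ 7.504.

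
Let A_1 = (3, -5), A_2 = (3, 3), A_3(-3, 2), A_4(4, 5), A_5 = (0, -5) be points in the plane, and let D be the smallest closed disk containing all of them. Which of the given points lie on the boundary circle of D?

By Welzl's lemma the MEC is supported by two points (diametrically opposite) or three points (on a circumcircle).
The farthest pair is A_4–A_5 with squared distance 116. The circle on this segment as diameter has centre (2, 0) and r² = 116/4 = 29.
Check A_1: distance² to centre = 26 ≤ 29, so it lies inside.
All remaining points lie in this disk, and no smaller disk contains both endpoints, so this is the minimum enclosing circle.
The points at distance exactly r from the centre are A_3, A_4, A_5 — 3 points.

A_3, A_4, A_5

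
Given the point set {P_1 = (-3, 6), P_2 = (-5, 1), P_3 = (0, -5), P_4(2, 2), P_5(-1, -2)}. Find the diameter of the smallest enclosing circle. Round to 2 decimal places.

11.40

By Welzl's lemma the MEC is supported by two points (diametrically opposite) or three points (on a circumcircle).
The farthest pair is P_1–P_3 with squared distance 130. The circle on this segment as diameter has centre (-1.5, 0.5) and r² = 130/4 = 32.5.
Check P_2: distance² to centre = 12.5 ≤ 32.5, so it lies inside.
All remaining points lie in this disk, and no smaller disk contains both endpoints, so this is the minimum enclosing circle.
Diameter = 2r = 2√(32.5) ≈ 11.40.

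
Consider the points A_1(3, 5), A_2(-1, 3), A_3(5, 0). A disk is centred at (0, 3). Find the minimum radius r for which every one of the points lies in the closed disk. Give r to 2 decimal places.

5.83

The required radius is the distance from (0, 3) to the farthest point.
Squared distances: 13, 1, 34.
Maximum is 34, attained at A_3.
r = √34 ≈ 5.83.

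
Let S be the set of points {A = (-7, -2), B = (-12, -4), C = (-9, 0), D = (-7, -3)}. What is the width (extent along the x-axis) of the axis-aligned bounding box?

5

max x = -7, min x = -12, so width = 5.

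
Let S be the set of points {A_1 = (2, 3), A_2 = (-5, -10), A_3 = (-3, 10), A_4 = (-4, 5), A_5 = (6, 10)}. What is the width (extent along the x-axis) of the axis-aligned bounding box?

11

max x = 6, min x = -5, so width = 11.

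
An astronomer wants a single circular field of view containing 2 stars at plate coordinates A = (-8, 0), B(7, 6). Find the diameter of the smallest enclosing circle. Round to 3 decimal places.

The smallest circle enclosing two points has them as diameter endpoints.
Centre = midpoint = (-0.5, 3); r² = |AB|²/4 = 261/4 = 65.25.
Diameter = 2r = 2√(65.25) ≈ 16.155.

16.155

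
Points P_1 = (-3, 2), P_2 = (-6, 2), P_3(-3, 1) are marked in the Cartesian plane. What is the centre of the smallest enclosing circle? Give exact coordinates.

Side lengths²: P_1P_2² = 9, P_1P_3² = 1, P_2P_3² = 10.
Since P_2P_3² = 10 ≥ 9 + 1 = 10, the angle opposite P_2P_3 is not acute, so the smallest enclosing circle has P_2P_3 as diameter.
Centre = midpoint of P_2P_3 = (-4.5, 1.5), r² = 10/4 = 2.5.
Centre = (-4.5, 1.5).

(-4.5, 1.5)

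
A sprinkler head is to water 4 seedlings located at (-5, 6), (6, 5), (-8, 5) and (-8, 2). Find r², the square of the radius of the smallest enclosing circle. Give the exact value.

The farthest pair is (6, 5)–(-8, 2) with squared distance 205. The circle on this segment as diameter has centre (-1, 3.5) and r² = 205/4 = 51.25.
Check (-5, 6): distance² to centre = 22.25 ≤ 51.25, so it lies inside.
All remaining points lie in this disk, and no smaller disk contains both endpoints, so this is the minimum enclosing circle.

51.25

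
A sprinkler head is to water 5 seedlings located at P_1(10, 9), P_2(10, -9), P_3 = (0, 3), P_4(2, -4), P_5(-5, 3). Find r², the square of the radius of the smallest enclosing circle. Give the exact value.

The minimum enclosing circle is determined by three boundary points: P_1, P_2, P_5.
Their circumcentre is (4.9, 0) with r² = 107.01.
The farthest remaining point P_3 is at distance² 33.01 ≤ 107.01.

107.01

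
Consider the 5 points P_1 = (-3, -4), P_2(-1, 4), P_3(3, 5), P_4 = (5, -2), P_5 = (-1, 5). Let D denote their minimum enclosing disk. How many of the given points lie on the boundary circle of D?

The minimum enclosing circle of a finite set is fixed by two of the points (as a diameter) or three (as a circumcircle).
The minimum enclosing circle is determined by three boundary points: P_1, P_3, P_4.
Their circumcentre is (0.15, 0.4) with r² = 29.2825.
The farthest remaining point P_5 is at distance² 22.4825 ≤ 29.2825.
The points at distance exactly r from the centre are P_1, P_3, P_4 — 3 points.

3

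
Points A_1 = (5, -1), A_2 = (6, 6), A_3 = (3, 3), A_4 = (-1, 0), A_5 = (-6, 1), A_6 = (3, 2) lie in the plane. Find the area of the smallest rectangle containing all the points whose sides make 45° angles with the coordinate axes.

In coordinates u = x + y, v = x − y the rectangle is axis-aligned; the map (x,y)→(u,v) scales areas by 2.
u-values: 4, 12, 6, -1, -5, 5; range = 12 − (-5) = 17.
v-values: 6, 0, 0, -1, -7, 1; range = 6 − (-7) = 13.
Area = (17 × 13) / 2 = 110.5.

110.5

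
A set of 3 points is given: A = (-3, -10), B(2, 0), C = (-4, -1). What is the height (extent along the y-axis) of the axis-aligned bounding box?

10

max y = 0, min y = -10, so height = 10.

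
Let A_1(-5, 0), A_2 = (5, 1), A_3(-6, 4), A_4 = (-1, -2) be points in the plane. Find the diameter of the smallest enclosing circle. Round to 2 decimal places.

11.40

A smallest enclosing disk is always determined by at most three of the input points on its boundary.
The farthest pair is A_2–A_3 with squared distance 130. The circle on this segment as diameter has centre (-0.5, 2.5) and r² = 130/4 = 32.5.
Check A_1: distance² to centre = 26.5 ≤ 32.5, so it lies inside.
All remaining points lie in this disk, and no smaller disk contains both endpoints, so this is the minimum enclosing circle.
Diameter = 2r = 2√(32.5) ≈ 11.40.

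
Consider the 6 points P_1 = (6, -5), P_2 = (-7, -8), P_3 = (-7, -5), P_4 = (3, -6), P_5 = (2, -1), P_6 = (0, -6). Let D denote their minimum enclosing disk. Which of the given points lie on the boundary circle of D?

P_1, P_2, P_3

A smallest enclosing disk is always determined by at most three of the input points on its boundary.
The farthest pair is P_1–P_2 with squared distance 178. The circle on this segment as diameter has centre (-0.5, -6.5) and r² = 178/4 = 44.5.
Check P_3: distance² to centre = 44.5 ≤ 44.5, so it lies inside.
All remaining points lie in this disk, and no smaller disk contains both endpoints, so this is the minimum enclosing circle.
The points at distance exactly r from the centre are P_1, P_2, P_3 — 3 points.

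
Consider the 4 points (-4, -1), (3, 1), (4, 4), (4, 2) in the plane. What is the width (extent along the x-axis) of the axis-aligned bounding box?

8

max x = 4, min x = -4, so width = 8.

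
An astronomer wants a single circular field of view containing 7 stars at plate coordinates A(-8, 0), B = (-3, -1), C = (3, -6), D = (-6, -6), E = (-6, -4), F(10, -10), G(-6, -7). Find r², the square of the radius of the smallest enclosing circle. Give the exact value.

106

A smallest enclosing disk is always determined by at most three of the input points on its boundary.
The farthest pair is A–F with squared distance 424. The circle on this segment as diameter has centre (1, -5) and r² = 424/4 = 106.
Check B: distance² to centre = 32 ≤ 106, so it lies inside.
All remaining points lie in this disk, and no smaller disk contains both endpoints, so this is the minimum enclosing circle.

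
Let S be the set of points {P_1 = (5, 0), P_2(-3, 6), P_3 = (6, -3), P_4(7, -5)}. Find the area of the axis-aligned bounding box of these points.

x ranges over [-3, 7], width 10.
y ranges over [-5, 6], height 11.
Area = 10 × 11 = 110.

110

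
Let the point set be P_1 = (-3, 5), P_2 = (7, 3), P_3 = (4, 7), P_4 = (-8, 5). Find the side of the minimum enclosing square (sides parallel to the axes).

The bounding box has width 15 and height 4.
An axis-aligned square enclosing the set must have side ≥ max(width, height).
So the minimum side is max(15, 4) = 15.

15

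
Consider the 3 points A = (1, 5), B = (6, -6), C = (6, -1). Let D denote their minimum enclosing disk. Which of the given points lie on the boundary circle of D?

A, B

Side lengths²: AB² = 146, AC² = 61, BC² = 25.
Since AB² = 146 ≥ 61 + 25 = 86, the angle opposite AB is not acute, so the smallest enclosing circle has AB as diameter.
Centre = midpoint of AB = (3.5, -0.5), r² = 146/4 = 36.5.
The points at distance exactly r from the centre are A, B — 2 points.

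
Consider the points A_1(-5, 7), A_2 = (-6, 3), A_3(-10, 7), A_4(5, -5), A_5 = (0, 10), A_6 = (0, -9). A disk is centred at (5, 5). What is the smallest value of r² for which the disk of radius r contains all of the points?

229

The required radius is the distance from (5, 5) to the farthest point.
Squared distances: 104, 125, 229, 100, 50, 221.
Maximum is 229, attained at A_3.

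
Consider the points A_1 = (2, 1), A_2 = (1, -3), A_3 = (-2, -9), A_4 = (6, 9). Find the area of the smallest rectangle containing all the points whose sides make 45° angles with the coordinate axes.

In coordinates u = x + y, v = x − y the rectangle is axis-aligned; the map (x,y)→(u,v) scales areas by 2.
u-values: 3, -2, -11, 15; range = 15 − (-11) = 26.
v-values: 1, 4, 7, -3; range = 7 − (-3) = 10.
Area = (26 × 10) / 2 = 130.

130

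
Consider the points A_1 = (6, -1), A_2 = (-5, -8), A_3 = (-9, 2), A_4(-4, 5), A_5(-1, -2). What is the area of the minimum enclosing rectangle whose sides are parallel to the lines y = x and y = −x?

162

In coordinates u = x + y, v = x − y the rectangle is axis-aligned; the map (x,y)→(u,v) scales areas by 2.
u-values: 5, -13, -7, 1, -3; range = 5 − (-13) = 18.
v-values: 7, 3, -11, -9, 1; range = 7 − (-11) = 18.
Area = (18 × 18) / 2 = 162.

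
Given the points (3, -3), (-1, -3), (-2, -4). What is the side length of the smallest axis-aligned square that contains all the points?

The bounding box has width 5 and height 1.
An axis-aligned square enclosing the set must have side ≥ max(width, height).
So the minimum side is max(5, 1) = 5.

5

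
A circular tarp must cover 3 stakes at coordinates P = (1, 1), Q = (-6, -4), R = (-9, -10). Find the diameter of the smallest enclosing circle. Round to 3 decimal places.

14.866

Side lengths²: PQ² = 74, PR² = 221, QR² = 45.
Since PR² = 221 ≥ 74 + 45 = 119, the angle opposite PR is not acute, so the smallest enclosing circle has PR as diameter.
Centre = midpoint of PR = (-4, -4.5), r² = 221/4 = 55.25.
Diameter = 2r = 2√(55.25) ≈ 14.866.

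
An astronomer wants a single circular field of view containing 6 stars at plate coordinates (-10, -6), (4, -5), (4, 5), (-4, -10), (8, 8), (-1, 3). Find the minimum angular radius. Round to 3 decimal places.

11.402

The minimum enclosing circle of a finite set is fixed by two of the points (as a diameter) or three (as a circumcircle).
The farthest pair is (-10, -6)–(8, 8) with squared distance 520. The circle on this segment as diameter has centre (-1, 1) and r² = 520/4 = 130.
Check (4, -5): distance² to centre = 61 ≤ 130, so it lies inside.
All remaining points lie in this disk, and no smaller disk contains both endpoints, so this is the minimum enclosing circle.
r = √130 ≈ 11.402.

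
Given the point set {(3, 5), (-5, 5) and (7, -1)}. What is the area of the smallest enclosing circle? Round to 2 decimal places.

141.37

Call the three points A, B, C in the order given.
Side lengths²: AB² = 64, AC² = 52, BC² = 180.
Since BC² = 180 ≥ 64 + 52 = 116, the angle opposite BC is not acute, so the smallest enclosing circle has BC as diameter.
Centre = midpoint of BC = (1, 2), r² = 180/4 = 45.
Area = π·r² = π·45 ≈ 141.37.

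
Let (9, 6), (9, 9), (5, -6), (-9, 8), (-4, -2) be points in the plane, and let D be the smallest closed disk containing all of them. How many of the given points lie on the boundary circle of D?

3

The minimum enclosing circle is determined by three boundary points: (9, 9), (5, -6), (-9, 8).
Their circumcentre is (11/38, 125/38) with r² = 78325/722.
The farthest remaining point (9, 6) is at distance² 60085/722 ≤ 78325/722.
The points at distance exactly r from the centre are (9, 9), (5, -6), (-9, 8) — 3 points.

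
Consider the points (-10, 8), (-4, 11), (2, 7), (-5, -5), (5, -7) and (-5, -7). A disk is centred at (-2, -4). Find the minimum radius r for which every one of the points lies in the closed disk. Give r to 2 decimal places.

15.13

The required radius is the distance from (-2, -4) to the farthest point.
Squared distances: 208, 229, 137, 10, 58, 18.
Maximum is 229, attained at (-4, 11).
r = √229 ≈ 15.13.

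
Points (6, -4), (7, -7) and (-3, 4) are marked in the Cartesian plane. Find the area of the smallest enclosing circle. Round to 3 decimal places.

173.573

Call the three points A, B, C in the order given.
Side lengths²: AB² = 10, AC² = 145, BC² = 221.
Since BC² = 221 ≥ 145 + 10 = 155, the angle opposite BC is not acute, so the smallest enclosing circle has BC as diameter.
Centre = midpoint of BC = (2, -1.5), r² = 221/4 = 55.25.
Area = π·r² = π·55.25 ≈ 173.573.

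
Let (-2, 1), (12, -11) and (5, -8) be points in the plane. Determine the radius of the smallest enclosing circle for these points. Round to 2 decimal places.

9.22

Call the three points A, B, C in the order given.
Side lengths²: AB² = 340, AC² = 130, BC² = 58.
Since AB² = 340 ≥ 130 + 58 = 188, the angle opposite AB is not acute, so the smallest enclosing circle has AB as diameter.
Centre = midpoint of AB = (5, -5), r² = 340/4 = 85.
r = √85 ≈ 9.22.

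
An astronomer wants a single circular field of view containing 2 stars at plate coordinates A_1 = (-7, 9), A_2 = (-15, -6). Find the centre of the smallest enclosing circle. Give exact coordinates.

(-11, 1.5)

The smallest circle enclosing two points has them as diameter endpoints.
Centre = midpoint = (-11, 1.5); r² = |A_1A_2|²/4 = 289/4 = 72.25.
Centre = (-11, 1.5).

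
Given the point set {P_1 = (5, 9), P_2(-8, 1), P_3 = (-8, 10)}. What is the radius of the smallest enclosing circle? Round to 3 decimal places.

Side lengths²: P_1P_2² = 233, P_1P_3² = 170, P_2P_3² = 81.
Since P_1P_2² = 233 < 170 + 81 = 251, the triangle is acute, so the smallest enclosing circle is the circumcircle.
Circumcentre = (-47/26, 5.5), r² = 19805/338.
r = √(19805/338) ≈ 7.655.

7.655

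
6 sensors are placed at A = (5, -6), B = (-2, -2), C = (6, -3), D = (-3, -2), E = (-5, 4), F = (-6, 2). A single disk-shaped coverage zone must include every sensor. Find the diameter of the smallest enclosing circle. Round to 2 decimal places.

A smallest enclosing disk is always determined by at most three of the input points on its boundary.
The farthest pair is A–E with squared distance 200. The circle on this segment as diameter has centre (0, -1) and r² = 200/4 = 50.
Check B: distance² to centre = 5 ≤ 50, so it lies inside.
All remaining points lie in this disk, and no smaller disk contains both endpoints, so this is the minimum enclosing circle.
Diameter = 2r = 2√50 ≈ 14.14.

14.14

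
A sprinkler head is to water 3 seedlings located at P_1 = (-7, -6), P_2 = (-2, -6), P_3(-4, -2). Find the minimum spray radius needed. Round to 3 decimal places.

2.795

Side lengths²: P_1P_2² = 25, P_1P_3² = 25, P_2P_3² = 20.
Since P_1P_3² = 25 < 25 + 20 = 45, the triangle is acute, so the smallest enclosing circle is the circumcircle.
Circumcentre = (-4.5, -4.75), r² = 7.8125.
r = √(7.8125) ≈ 2.795.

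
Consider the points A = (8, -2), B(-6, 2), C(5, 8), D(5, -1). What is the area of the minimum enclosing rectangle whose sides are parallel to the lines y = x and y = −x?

153

In coordinates u = x + y, v = x − y the rectangle is axis-aligned; the map (x,y)→(u,v) scales areas by 2.
u-values: 6, -4, 13, 4; range = 13 − (-4) = 17.
v-values: 10, -8, -3, 6; range = 10 − (-8) = 18.
Area = (17 × 18) / 2 = 153.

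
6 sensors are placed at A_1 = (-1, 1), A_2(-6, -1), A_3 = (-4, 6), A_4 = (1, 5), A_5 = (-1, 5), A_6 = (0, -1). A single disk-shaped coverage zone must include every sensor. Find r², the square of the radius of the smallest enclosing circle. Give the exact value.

21.25

By Welzl's lemma the MEC is supported by two points (diametrically opposite) or three points (on a circumcircle).
The farthest pair is A_2–A_4 with squared distance 85. The circle on this segment as diameter has centre (-2.5, 2) and r² = 85/4 = 21.25.
Check A_1: distance² to centre = 3.25 ≤ 21.25, so it lies inside.
All remaining points lie in this disk, and no smaller disk contains both endpoints, so this is the minimum enclosing circle.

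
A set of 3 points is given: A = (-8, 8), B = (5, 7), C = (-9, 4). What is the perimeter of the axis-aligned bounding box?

Width = max x − min x = 5 − (-9) = 14.
Height = max y − min y = 8 − 4 = 4.
Perimeter = 2(14 + 4) = 36.

36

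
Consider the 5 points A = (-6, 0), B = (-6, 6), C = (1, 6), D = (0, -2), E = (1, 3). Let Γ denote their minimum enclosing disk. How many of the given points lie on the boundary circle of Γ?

The minimum enclosing circle of a finite set is fixed by two of the points (as a diameter) or three (as a circumcircle).
The minimum enclosing circle is determined by three boundary points: B, C, D.
Their circumcentre is (-2.5, 2.375) with r² = 25.390625.
The farthest remaining point A is at distance² 17.890625 ≤ 25.390625.
The points at distance exactly r from the centre are B, C, D — 3 points.

3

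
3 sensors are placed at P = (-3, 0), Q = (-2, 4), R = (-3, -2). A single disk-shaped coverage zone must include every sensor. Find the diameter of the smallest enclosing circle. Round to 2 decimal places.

6.08

Side lengths²: PQ² = 17, PR² = 4, QR² = 37.
Since QR² = 37 ≥ 17 + 4 = 21, the angle opposite QR is not acute, so the smallest enclosing circle has QR as diameter.
Centre = midpoint of QR = (-2.5, 1), r² = 37/4 = 9.25.
Diameter = 2r = 2√(9.25) ≈ 6.08.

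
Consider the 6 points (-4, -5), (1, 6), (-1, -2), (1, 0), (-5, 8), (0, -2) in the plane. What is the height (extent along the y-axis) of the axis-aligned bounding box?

13

max y = 8, min y = -5, so height = 13.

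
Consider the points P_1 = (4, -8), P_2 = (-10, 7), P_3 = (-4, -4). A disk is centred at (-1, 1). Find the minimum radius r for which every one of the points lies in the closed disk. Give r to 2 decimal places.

10.82

The required radius is the distance from (-1, 1) to the farthest point.
Squared distances: 106, 117, 34.
Maximum is 117, attained at P_2.
r = √117 ≈ 10.82.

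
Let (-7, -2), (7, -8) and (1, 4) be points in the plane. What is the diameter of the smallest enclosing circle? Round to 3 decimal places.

Call the three points A, B, C in the order given.
Side lengths²: AB² = 232, AC² = 100, BC² = 180.
Since AB² = 232 < 180 + 100 = 280, the triangle is acute, so the smallest enclosing circle is the circumcircle.
Circumcentre = (6/11, -41/11), r² = 7250/121.
Diameter = 2r = 2√(7250/121) ≈ 15.481.

15.481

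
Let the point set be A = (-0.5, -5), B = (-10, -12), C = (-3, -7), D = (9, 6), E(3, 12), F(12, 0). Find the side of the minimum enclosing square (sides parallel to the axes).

The bounding box has width 22 and height 24.
An axis-aligned square enclosing the set must have side ≥ max(width, height).
So the minimum side is max(22, 24) = 24.

24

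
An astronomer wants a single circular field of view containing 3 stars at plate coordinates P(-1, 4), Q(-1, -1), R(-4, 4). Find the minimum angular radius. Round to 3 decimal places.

Side lengths²: PQ² = 25, PR² = 9, QR² = 34.
Since QR² = 34 ≥ 25 + 9 = 34, the angle opposite QR is not acute, so the smallest enclosing circle has QR as diameter.
Centre = midpoint of QR = (-2.5, 1.5), r² = 34/4 = 8.5.
r = √(8.5) ≈ 2.915.

2.915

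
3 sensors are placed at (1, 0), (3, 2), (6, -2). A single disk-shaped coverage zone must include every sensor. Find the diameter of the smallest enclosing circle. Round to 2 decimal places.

5.44

Call the three points A, B, C in the order given.
Side lengths²: AB² = 8, AC² = 29, BC² = 25.
Since AC² = 29 < 25 + 8 = 33, the triangle is acute, so the smallest enclosing circle is the circumcircle.
Circumcentre = (51/14, -9/14), r² = 725/98.
Diameter = 2r = 2√(725/98) ≈ 5.44.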